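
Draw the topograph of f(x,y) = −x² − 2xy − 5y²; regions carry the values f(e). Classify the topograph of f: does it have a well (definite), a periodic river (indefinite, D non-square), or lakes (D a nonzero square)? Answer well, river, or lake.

D = b²−4ac = (-2)² − 4·(-1)·(-5) = -16
D < 0 ⇒ definite ⇒ every region one sign ⇒ single well

well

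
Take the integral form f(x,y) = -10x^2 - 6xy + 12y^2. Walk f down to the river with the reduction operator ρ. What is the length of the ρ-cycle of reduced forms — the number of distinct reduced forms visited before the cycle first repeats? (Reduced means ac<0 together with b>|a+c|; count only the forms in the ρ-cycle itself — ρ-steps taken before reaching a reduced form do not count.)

D = 516, ⌊√D⌋ = 22
descent: ρ → (12,6,-10)  [lands on river]
river: ρ → (-10,14,8)
river: ρ → (8,18,-6)
river: ρ → (-6,18,8)
river: ρ → (8,14,-10)
river: ρ → (-10,6,12)
river: ρ → (12,18,-4)
river: ρ → (-4,22,2)
river: ρ → (2,22,-4)
river: ρ → (-4,18,12)
ρ-cycle length = 10 (tail of 1 descent step not counted)

10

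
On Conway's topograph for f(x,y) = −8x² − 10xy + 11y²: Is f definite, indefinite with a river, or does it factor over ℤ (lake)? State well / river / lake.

D = b²−4ac = (-10)² − 4·(-8)·11 = 452
D > 0 non-square ⇒ indefinite ⇒ periodic river

river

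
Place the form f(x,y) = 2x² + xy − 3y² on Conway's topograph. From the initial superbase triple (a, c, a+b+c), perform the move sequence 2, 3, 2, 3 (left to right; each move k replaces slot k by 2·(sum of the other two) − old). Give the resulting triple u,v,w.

start (2,-3,0) = (f(1,0),f(0,1),f(1,1))
replace slot 2: 2·(2+0) − (-3) = 7 → (2,7,0)
replace slot 3: 2·(2+7) − 0 = 18 → (2,7,18)
replace slot 2: 2·(2+18) − 7 = 33 → (2,33,18)
replace slot 3: 2·(2+33) − 18 = 52 → (2,33,52)

2,33,52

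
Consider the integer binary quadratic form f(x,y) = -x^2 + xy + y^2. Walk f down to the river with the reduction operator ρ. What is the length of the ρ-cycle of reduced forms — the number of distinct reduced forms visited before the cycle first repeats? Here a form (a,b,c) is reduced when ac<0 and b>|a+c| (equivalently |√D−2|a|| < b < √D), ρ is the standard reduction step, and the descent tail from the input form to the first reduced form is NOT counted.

D = 5, ⌊√D⌋ = 2
river: ρ → (1,1,-1)
river: ρ → (-1,1,1)
ρ-cycle length = 2 (tail of 0 descent steps not counted)

2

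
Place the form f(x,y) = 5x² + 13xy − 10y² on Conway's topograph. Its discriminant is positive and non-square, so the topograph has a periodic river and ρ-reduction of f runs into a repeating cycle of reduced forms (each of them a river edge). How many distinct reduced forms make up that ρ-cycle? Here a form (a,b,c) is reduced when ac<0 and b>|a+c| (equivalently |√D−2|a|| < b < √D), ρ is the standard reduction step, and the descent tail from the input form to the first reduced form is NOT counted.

D = 369, ⌊√D⌋ = 19
river: ρ → (-10,7,8)
river: ρ → (8,9,-9)
river: ρ → (-9,9,8)
river: ρ → (8,7,-10)
river: ρ → (-10,13,5)
river: ρ → (5,17,-4)
river: ρ → (-4,15,9)
river: ρ → (9,3,-10)
river: ρ → (-10,17,2)
river: ρ → (2,19,-1)
river: ρ → (-1,19,2)
river: ρ → (2,17,-10)
river: ρ → (-10,3,9)
river: ρ → (9,15,-4)
river: ρ → (-4,17,5)
river: ρ → (5,13,-10)
ρ-cycle length = 16 (tail of 0 descent steps not counted)

16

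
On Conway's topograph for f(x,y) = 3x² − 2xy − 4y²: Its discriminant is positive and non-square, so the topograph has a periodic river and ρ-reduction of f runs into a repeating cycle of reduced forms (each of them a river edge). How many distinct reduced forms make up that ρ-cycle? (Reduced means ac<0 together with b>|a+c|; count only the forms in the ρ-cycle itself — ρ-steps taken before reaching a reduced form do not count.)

D = 52, ⌊√D⌋ = 7
descent: ρ → (-4,2,3)  [lands on river]
river: ρ → (3,4,-3)
river: ρ → (-3,2,4)
river: ρ → (4,6,-1)
river: ρ → (-1,6,4)
river: ρ → (4,2,-3)
river: ρ → (-3,4,3)
river: ρ → (3,2,-4)
river: ρ → (-4,6,1)
river: ρ → (1,6,-4)
ρ-cycle length = 10 (tail of 1 descent step not counted)

10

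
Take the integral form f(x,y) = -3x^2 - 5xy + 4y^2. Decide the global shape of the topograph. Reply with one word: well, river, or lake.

D = b²−4ac = (-5)² − 4·(-3)·4 = 73
D > 0 non-square ⇒ indefinite ⇒ periodic river

river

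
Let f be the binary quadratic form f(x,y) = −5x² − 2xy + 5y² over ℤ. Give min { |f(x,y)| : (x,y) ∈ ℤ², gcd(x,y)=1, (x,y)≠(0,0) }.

descent: ρ → (5,2,-5)  [lands on river]
river: ρ → (-5,8,2)
river: ρ → (2,8,-5)
river: ρ → (-5,2,5)
river: ρ → (5,8,-2)
river: ρ → (-2,8,5)
closes: descent 1, river 6
min |a| on river = 2

2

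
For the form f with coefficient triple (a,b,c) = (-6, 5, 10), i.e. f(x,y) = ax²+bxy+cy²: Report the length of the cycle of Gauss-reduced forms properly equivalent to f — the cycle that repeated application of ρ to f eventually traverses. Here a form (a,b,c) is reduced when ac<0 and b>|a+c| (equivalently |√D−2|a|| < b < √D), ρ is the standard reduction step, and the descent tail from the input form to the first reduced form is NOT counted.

D = 265, ⌊√D⌋ = 16
river: ρ → (10,15,-1)
river: ρ → (-1,15,10)
river: ρ → (10,5,-6)
river: ρ → (-6,7,9)
river: ρ → (9,11,-4)
river: ρ → (-4,13,6)
river: ρ → (6,11,-6)
river: ρ → (-6,13,4)
river: ρ → (4,11,-9)
river: ρ → (-9,7,6)
river: ρ → (6,5,-10)
river: ρ → (-10,15,1)
river: ρ → (1,15,-10)
river: ρ → (-10,5,6)
river: ρ → (6,7,-9)
river: ρ → (-9,11,4)
river: ρ → (4,13,-6)
river: ρ → (-6,11,6)
river: ρ → (6,13,-4)
river: ρ → (-4,11,9)
river: ρ → (9,7,-6)
river: ρ → (-6,5,10)
ρ-cycle length = 22 (tail of 0 descent steps not counted)

22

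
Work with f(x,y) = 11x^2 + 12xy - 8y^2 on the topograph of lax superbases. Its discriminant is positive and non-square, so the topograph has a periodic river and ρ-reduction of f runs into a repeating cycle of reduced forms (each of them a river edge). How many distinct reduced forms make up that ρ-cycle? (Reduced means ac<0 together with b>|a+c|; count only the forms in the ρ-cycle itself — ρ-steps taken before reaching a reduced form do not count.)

D = 496, ⌊√D⌋ = 22
river: ρ → (-8,20,3)
river: ρ → (3,22,-1)
river: ρ → (-1,22,3)
river: ρ → (3,20,-8)
river: ρ → (-8,12,11)
river: ρ → (11,10,-9)
river: ρ → (-9,8,12)
river: ρ → (12,16,-5)
river: ρ → (-5,14,15)
river: ρ → (15,16,-4)
river: ρ → (-4,16,15)
river: ρ → (15,14,-5)
river: ρ → (-5,16,12)
river: ρ → (12,8,-9)
river: ρ → (-9,10,11)
river: ρ → (11,12,-8)
ρ-cycle length = 16 (tail of 0 descent steps not counted)

16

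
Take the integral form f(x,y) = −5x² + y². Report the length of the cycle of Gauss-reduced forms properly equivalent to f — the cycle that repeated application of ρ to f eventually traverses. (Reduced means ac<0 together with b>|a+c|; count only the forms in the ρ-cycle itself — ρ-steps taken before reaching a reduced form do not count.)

D = 20, ⌊√D⌋ = 4
descent: ρ → (1,4,-1)  [lands on river]
river: ρ → (-1,4,1)
ρ-cycle length = 2 (tail of 1 descent step not counted)

2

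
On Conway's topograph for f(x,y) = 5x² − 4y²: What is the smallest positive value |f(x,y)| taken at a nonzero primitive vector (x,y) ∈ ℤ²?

descent: ρ → (-4,8,1)  [lands on river]
river: ρ → (1,8,-4)
closes: descent 1, river 2
min |a| on river = 1

1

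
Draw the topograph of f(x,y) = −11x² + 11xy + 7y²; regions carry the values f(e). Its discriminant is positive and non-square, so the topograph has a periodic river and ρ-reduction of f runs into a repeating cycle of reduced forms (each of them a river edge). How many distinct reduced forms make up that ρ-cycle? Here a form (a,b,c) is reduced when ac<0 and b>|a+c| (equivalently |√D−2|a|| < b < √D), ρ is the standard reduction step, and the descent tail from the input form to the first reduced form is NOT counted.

D = 429, ⌊√D⌋ = 20
river: ρ → (7,17,-5)
river: ρ → (-5,13,13)
river: ρ → (13,13,-5)
river: ρ → (-5,17,7)
river: ρ → (7,11,-11)
river: ρ → (-11,11,7)
ρ-cycle length = 6 (tail of 0 descent steps not counted)

6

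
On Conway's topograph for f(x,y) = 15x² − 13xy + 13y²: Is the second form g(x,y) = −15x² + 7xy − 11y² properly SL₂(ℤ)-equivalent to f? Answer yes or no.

D₁ = -611, D₂ = -611
f: flip: (15,-13,13)→(13,13,15)
f: reduced (well bottom): (13,13,15) with a≤c, −a<b≤a
g is negative-definite; reduce −g:
−g: flip: (15,-7,11)→(11,7,15)
−g: reduced (well bottom): (11,7,15) with a≤c, −a<b≤a
flip sign back: reduced form of g is (-11,-7,-15)
reduced forms (13, 13, 15) vs (-11, -7, -15) ⇒ inequivalent

no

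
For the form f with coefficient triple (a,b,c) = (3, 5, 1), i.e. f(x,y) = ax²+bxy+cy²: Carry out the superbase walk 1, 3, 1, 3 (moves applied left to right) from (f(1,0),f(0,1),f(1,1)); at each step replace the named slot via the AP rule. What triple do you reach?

start (3,1,9) = (f(1,0),f(0,1),f(1,1))
replace slot 1: 2·(1+9) − 3 = 17 → (17,1,9)
replace slot 3: 2·(17+1) − 9 = 27 → (17,1,27)
replace slot 1: 2·(1+27) − 17 = 39 → (39,1,27)
replace slot 3: 2·(39+1) − 27 = 53 → (39,1,53)

39,1,53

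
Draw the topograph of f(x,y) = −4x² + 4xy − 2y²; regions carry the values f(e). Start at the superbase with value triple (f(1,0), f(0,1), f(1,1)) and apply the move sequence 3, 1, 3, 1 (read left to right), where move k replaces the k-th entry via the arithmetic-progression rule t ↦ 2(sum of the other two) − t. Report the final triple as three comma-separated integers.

start (-4,-2,-2) = (f(1,0),f(0,1),f(1,1))
replace slot 3: 2·((-4)+(-2)) − (-2) = -10 → (-4,-2,-10)
replace slot 1: 2·((-2)+(-10)) − (-4) = -20 → (-20,-2,-10)
replace slot 3: 2·((-20)+(-2)) − (-10) = -34 → (-20,-2,-34)
replace slot 1: 2·((-2)+(-34)) − (-20) = -52 → (-52,-2,-34)

-52,-2,-34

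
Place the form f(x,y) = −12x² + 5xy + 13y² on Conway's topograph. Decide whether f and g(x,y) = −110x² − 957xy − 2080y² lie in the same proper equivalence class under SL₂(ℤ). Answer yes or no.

D₁ = 649, D₂ = 649
river cycle of f (length 34): (13, 21, -4), (-4, 19, 18), (18, 17, -5), (-5, 23, 6), (6, 25, -1), (-1, 25, 6), (6, 23, -5), (-5, 17, 18), (18, 19, -4), (-4, 21, 13), … (24 more)
river cycle of g (length 34): (-12, 5, 13), (13, 21, -4), (-4, 19, 18), (18, 17, -5), (-5, 23, 6), (6, 25, -1), (-1, 25, 6), (6, 23, -5), (-5, 17, 18), (18, 19, -4), … (24 more)
cycles coincide ⇒ equivalent

yes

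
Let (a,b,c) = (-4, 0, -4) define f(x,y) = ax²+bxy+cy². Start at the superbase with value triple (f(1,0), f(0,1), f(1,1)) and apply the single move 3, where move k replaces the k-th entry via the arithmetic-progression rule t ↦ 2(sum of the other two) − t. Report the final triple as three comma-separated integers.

start (-4,-4,-8) = (f(1,0),f(0,1),f(1,1))
replace slot 3: 2·((-4)+(-4)) − (-8) = -8 → (-4,-4,-8)

-4,-4,-8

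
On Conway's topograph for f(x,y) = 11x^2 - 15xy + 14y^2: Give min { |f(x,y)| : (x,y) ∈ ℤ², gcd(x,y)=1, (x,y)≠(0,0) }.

translate: b→7 (≡-15 mod 22), so (11,-15,14)→(11,7,10)
flip: (11,7,10)→(10,-7,11)
reduced (well bottom): (10,-7,11) with a≤c, −a<b≤a
well minimum = a = 10

10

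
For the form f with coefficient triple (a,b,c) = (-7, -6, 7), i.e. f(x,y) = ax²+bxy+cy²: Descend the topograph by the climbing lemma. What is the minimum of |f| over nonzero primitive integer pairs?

descent: ρ → (7,6,-7)  [lands on river]
river: ρ → (-7,8,6)
river: ρ → (6,4,-9)
river: ρ → (-9,14,1)
river: ρ → (1,14,-9)
river: ρ → (-9,4,6)
river: ρ → (6,8,-7)
river: ρ → (-7,6,7)
river: ρ → (7,8,-6)
river: ρ → (-6,4,9)
river: ρ → (9,14,-1)
river: ρ → (-1,14,9)
river: ρ → (9,4,-6)
river: ρ → (-6,8,7)
closes: descent 1, river 14
min |a| on river = 1

1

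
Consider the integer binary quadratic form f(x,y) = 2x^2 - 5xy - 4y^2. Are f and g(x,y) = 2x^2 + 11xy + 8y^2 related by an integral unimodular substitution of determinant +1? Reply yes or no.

D₁ = 57, D₂ = 57
river cycle of f (length 6): (-4, 5, 2), (2, 7, -1), (-1, 7, 2), (2, 5, -4), (-4, 3, 3), (3, 3, -4)
river cycle of g (length 6): (-1, 7, 2), (2, 5, -4), (-4, 3, 3), (3, 3, -4), (-4, 5, 2), (2, 7, -1)
cycles coincide ⇒ equivalent

yes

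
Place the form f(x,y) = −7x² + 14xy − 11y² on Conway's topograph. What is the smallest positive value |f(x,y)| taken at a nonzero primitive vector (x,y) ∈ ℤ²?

translate: b→0 (≡-14 mod 14), so (7,-14,11)→(7,0,4)
flip: (7,0,4)→(4,0,7)
reduced (well bottom): (4,0,7) with a≤c, −a<b≤a
well minimum |f| = |-4| = 4 (negative-definite)

4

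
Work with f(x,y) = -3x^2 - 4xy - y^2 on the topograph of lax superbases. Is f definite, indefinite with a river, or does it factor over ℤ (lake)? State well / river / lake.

D = b²−4ac = (-4)² − 4·(-3)·(-1) = 4
D = 2² is a perfect square ⇒ form factors over ℤ ⇒ lakes

lake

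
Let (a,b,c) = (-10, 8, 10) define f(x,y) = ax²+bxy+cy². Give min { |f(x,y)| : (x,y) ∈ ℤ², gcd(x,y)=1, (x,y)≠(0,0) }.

river: ρ → (10,12,-8)
river: ρ → (-8,20,2)
river: ρ → (2,20,-8)
river: ρ → (-8,12,10)
river: ρ → (10,8,-10)
river: ρ → (-10,12,8)
river: ρ → (8,20,-2)
river: ρ → (-2,20,8)
river: ρ → (8,12,-10)
river: ρ → (-10,8,10)
closes: descent 0, river 10
min |a| on river = 2

2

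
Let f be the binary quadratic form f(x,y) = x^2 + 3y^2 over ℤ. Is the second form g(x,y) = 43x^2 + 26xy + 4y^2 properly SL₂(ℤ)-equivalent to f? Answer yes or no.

D₁ = -12, D₂ = -12
f: reduced (well bottom): (1,0,3) with a≤c, −a<b≤a
g: flip: (43,26,4)→(4,-26,43)
g: translate: b→-2 (≡-26 mod 8), so (4,-26,43)→(4,-2,1)
g: flip: (4,-2,1)→(1,2,4)
g: translate: b→0 (≡2 mod 2), so (1,2,4)→(1,0,3)
g: reduced (well bottom): (1,0,3) with a≤c, −a<b≤a
reduced forms (1, 0, 3) vs (1, 0, 3) ⇒ equivalent

yes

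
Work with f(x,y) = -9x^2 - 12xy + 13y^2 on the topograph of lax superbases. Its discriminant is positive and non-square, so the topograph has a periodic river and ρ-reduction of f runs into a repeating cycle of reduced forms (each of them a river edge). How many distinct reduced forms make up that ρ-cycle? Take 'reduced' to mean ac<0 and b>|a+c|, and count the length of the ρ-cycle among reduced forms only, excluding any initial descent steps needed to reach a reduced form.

D = 612, ⌊√D⌋ = 24
descent: ρ → (13,12,-9)  [lands on river]
river: ρ → (-9,24,1)
river: ρ → (1,24,-9)
river: ρ → (-9,12,13)
river: ρ → (13,14,-8)
river: ρ → (-8,18,9)
river: ρ → (9,18,-8)
river: ρ → (-8,14,13)
ρ-cycle length = 8 (tail of 1 descent step not counted)

8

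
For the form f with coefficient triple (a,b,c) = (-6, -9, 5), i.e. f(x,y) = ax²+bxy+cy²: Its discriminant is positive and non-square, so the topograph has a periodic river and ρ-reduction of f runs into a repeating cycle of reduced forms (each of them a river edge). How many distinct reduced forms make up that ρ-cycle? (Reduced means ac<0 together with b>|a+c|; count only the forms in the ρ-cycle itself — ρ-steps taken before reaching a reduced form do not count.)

D = 201, ⌊√D⌋ = 14
descent: ρ → (5,9,-6)  [lands on river]
river: ρ → (-6,3,8)
river: ρ → (8,13,-1)
river: ρ → (-1,13,8)
river: ρ → (8,3,-6)
river: ρ → (-6,9,5)
river: ρ → (5,11,-4)
river: ρ → (-4,13,2)
river: ρ → (2,11,-10)
river: ρ → (-10,9,3)
river: ρ → (3,9,-10)
river: ρ → (-10,11,2)
river: ρ → (2,13,-4)
river: ρ → (-4,11,5)
ρ-cycle length = 14 (tail of 1 descent step not counted)

14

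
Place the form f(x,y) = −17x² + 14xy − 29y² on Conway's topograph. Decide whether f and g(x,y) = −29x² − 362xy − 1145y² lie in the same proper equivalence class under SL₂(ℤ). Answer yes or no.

D₁ = -1776, D₂ = -1776
f is negative-definite; reduce −f:
−f: reduced (well bottom): (17,-14,29) with a≤c, −a<b≤a
flip sign back: reduced form of f is (-17,14,-29)
g is negative-definite; reduce −g:
−g: translate: b→14 (≡362 mod 58), so (29,362,1145)→(29,14,17)
−g: flip: (29,14,17)→(17,-14,29)
−g: reduced (well bottom): (17,-14,29) with a≤c, −a<b≤a
flip sign back: reduced form of g is (-17,14,-29)
reduced forms (-17, 14, -29) vs (-17, 14, -29) ⇒ equivalent

yes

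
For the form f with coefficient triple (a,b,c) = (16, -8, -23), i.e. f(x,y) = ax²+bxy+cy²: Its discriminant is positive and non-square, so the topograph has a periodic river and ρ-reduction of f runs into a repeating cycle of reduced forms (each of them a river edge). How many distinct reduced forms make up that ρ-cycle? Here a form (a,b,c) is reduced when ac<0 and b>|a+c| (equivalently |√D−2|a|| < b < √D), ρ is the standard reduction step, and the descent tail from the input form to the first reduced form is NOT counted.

D = 1536, ⌊√D⌋ = 39
descent: ρ → (-23,8,16)  [lands on river]
river: ρ → (16,24,-15)
river: ρ → (-15,36,4)
river: ρ → (4,36,-15)
river: ρ → (-15,24,16)
river: ρ → (16,8,-23)
river: ρ → (-23,38,1)
river: ρ → (1,38,-23)
ρ-cycle length = 8 (tail of 1 descent step not counted)

8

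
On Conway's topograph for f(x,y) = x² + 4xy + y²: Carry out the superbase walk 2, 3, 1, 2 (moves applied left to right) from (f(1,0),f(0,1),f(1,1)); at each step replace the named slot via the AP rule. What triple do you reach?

start (1,1,6) = (f(1,0),f(0,1),f(1,1))
replace slot 2: 2·(1+6) − 1 = 13 → (1,13,6)
replace slot 3: 2·(1+13) − 6 = 22 → (1,13,22)
replace slot 1: 2·(13+22) − 1 = 69 → (69,13,22)
replace slot 2: 2·(69+22) − 13 = 169 → (69,169,22)

69,169,22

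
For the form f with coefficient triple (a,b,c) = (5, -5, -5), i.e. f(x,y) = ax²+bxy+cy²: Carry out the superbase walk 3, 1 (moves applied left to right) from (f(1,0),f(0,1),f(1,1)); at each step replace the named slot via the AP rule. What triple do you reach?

start (5,-5,-5) = (f(1,0),f(0,1),f(1,1))
replace slot 3: 2·(5+(-5)) − (-5) = 5 → (5,-5,5)
replace slot 1: 2·((-5)+5) − 5 = -5 → (-5,-5,5)

-5,-5,5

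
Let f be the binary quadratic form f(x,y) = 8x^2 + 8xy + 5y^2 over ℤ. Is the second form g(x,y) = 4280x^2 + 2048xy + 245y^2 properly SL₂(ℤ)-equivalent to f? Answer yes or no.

D₁ = -96, D₂ = -96
f: flip: (8,8,5)→(5,-8,8)
f: translate: b→2 (≡-8 mod 10), so (5,-8,8)→(5,2,5)
f: reduced (well bottom): (5,2,5) with a≤c, −a<b≤a
g: flip: (4280,2048,245)→(245,-2048,4280)
g: translate: b→-88 (≡-2048 mod 490), so (245,-2048,4280)→(245,-88,8)
g: flip: (245,-88,8)→(8,88,245)
g: translate: b→8 (≡88 mod 16), so (8,88,245)→(8,8,5)
g: flip: (8,8,5)→(5,-8,8)
g: translate: b→2 (≡-8 mod 10), so (5,-8,8)→(5,2,5)
g: reduced (well bottom): (5,2,5) with a≤c, −a<b≤a
reduced forms (5, 2, 5) vs (5, 2, 5) ⇒ equivalent

yes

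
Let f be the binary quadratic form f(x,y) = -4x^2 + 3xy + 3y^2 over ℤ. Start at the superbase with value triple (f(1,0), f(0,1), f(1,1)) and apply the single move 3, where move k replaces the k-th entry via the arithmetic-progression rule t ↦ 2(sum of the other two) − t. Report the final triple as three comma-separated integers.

start (-4,3,2) = (f(1,0),f(0,1),f(1,1))
replace slot 3: 2·((-4)+3) − 2 = -4 → (-4,3,-4)

-4,3,-4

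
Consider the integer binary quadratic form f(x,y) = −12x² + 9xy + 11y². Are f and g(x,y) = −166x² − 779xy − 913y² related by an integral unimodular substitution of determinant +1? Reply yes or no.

D₁ = 609, D₂ = 609
river cycle of f (length 16): (11, 13, -10), (-10, 7, 14), (14, 21, -3), (-3, 21, 14), (14, 7, -10), (-10, 13, 11), (11, 9, -12), (-12, 15, 8), (8, 17, -10), (-10, 23, 2), … (6 more)
river cycle of g (length 16): (8, 15, -12), (-12, 9, 11), (11, 13, -10), (-10, 7, 14), (14, 21, -3), (-3, 21, 14), (14, 7, -10), (-10, 13, 11), (11, 9, -12), (-12, 15, 8), … (6 more)
cycles coincide ⇒ equivalent

yes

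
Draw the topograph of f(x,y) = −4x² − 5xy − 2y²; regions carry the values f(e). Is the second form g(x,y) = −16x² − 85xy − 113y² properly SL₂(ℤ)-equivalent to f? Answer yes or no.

D₁ = -7, D₂ = -7
f is negative-definite; reduce −f:
−f: translate: b→-3 (≡5 mod 8), so (4,5,2)→(4,-3,1)
−f: flip: (4,-3,1)→(1,3,4)
−f: translate: b→1 (≡3 mod 2), so (1,3,4)→(1,1,2)
−f: reduced (well bottom): (1,1,2) with a≤c, −a<b≤a
flip sign back: reduced form of f is (-1,-1,-2)
g is negative-definite; reduce −g:
−g: translate: b→-11 (≡85 mod 32), so (16,85,113)→(16,-11,2)
−g: flip: (16,-11,2)→(2,11,16)
−g: translate: b→-1 (≡11 mod 4), so (2,11,16)→(2,-1,1)
−g: flip: (2,-1,1)→(1,1,2)
−g: reduced (well bottom): (1,1,2) with a≤c, −a<b≤a
flip sign back: reduced form of g is (-1,-1,-2)
reduced forms (-1, -1, -2) vs (-1, -1, -2) ⇒ equivalent

yes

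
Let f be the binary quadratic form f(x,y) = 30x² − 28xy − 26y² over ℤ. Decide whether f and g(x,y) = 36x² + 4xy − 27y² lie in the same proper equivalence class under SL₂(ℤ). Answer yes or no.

D₁ = 3904, D₂ = 3904
river cycle of f (length 26): (-26, 28, 30), (30, 32, -24), (-24, 16, 38), (38, 60, -2), (-2, 60, 38), (38, 16, -24), (-24, 32, 30), (30, 28, -26), (-26, 24, 32), (32, 40, -18), … (16 more)
river cycle of g (length 14): (-27, 50, 13), (13, 54, -19), (-19, 60, 4), (4, 60, -19), (-19, 54, 13), (13, 50, -27), (-27, 58, 5), (5, 62, -3), (-3, 58, 45), (45, 32, -16), … (4 more)
cycles differ ⇒ inequivalent

no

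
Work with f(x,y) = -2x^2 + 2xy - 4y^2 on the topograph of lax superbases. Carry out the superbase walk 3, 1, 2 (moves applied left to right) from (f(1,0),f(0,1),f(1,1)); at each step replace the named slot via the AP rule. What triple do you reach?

start (-2,-4,-4) = (f(1,0),f(0,1),f(1,1))
replace slot 3: 2·((-2)+(-4)) − (-4) = -8 → (-2,-4,-8)
replace slot 1: 2·((-4)+(-8)) − (-2) = -22 → (-22,-4,-8)
replace slot 2: 2·((-22)+(-8)) − (-4) = -56 → (-22,-56,-8)

-22,-56,-8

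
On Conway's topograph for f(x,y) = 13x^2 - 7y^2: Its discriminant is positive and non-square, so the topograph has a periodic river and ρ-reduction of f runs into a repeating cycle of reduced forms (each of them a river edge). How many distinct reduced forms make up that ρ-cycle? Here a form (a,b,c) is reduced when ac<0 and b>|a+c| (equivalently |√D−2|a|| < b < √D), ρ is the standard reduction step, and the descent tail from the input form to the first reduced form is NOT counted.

D = 364, ⌊√D⌋ = 19
descent: ρ → (-7,14,6)  [lands on river]
river: ρ → (6,10,-11)
river: ρ → (-11,12,5)
river: ρ → (5,18,-2)
river: ρ → (-2,18,5)
river: ρ → (5,12,-11)
river: ρ → (-11,10,6)
river: ρ → (6,14,-7)
ρ-cycle length = 8 (tail of 1 descent step not counted)

8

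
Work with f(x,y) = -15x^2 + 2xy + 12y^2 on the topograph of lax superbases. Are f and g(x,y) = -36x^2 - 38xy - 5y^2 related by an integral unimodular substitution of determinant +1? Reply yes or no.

D₁ = 724, D₂ = 724
river cycle of f (length 42): (12, 22, -5), (-5, 18, 20), (20, 22, -3), (-3, 26, 4), (4, 22, -15), (-15, 8, 11), (11, 14, -12), (-12, 10, 13), (13, 16, -9), (-9, 20, 9), … (32 more)
river cycle of g (length 42): (-5, 18, 20), (20, 22, -3), (-3, 26, 4), (4, 22, -15), (-15, 8, 11), (11, 14, -12), (-12, 10, 13), (13, 16, -9), (-9, 20, 9), (9, 16, -13), … (32 more)
cycles coincide ⇒ equivalent

yes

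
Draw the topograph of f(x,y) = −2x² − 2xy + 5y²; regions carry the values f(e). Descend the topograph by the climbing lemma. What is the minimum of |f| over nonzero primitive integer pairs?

descent: ρ → (5,2,-2)
descent: ρ → (-2,6,1)  [lands on river]
river: ρ → (1,6,-2)
closes: descent 2, river 2
min |a| on river = 1

1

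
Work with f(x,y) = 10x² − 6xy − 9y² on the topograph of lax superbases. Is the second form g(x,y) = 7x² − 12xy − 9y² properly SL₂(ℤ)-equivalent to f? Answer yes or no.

D₁ = 396, D₂ = 396
river cycle of f (length 4): (-9, 6, 10), (10, 14, -5), (-5, 16, 7), (7, 12, -9)
river cycle of g (length 4): (-9, 12, 7), (7, 16, -5), (-5, 14, 10), (10, 6, -9)
cycles differ ⇒ inequivalent

no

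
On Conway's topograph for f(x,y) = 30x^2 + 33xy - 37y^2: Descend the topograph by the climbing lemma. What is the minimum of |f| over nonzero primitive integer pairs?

river: ρ → (-37,41,26)
river: ρ → (26,63,-15)
river: ρ → (-15,57,38)
river: ρ → (38,19,-34)
river: ρ → (-34,49,23)
river: ρ → (23,43,-40)
river: ρ → (-40,37,26)
river: ρ → (26,67,-10)
river: ρ → (-10,73,5)
river: ρ → (5,67,-52)
river: ρ → (-52,37,20)
river: ρ → (20,43,-46)
river: ρ → (-46,49,17)
river: ρ → (17,53,-40)
river: ρ → (-40,27,30)
river: ρ → (30,33,-37)
closes: descent 0, river 16
min |a| on river = 5

5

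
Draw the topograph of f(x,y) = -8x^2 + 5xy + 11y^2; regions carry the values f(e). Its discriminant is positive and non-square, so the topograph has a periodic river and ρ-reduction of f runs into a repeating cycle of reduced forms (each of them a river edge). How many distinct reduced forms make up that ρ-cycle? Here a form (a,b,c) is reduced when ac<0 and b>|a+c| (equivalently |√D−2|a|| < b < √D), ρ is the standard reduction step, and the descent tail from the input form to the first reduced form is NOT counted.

D = 377, ⌊√D⌋ = 19
river: ρ → (11,17,-2)
river: ρ → (-2,19,2)
river: ρ → (2,17,-11)
river: ρ → (-11,5,8)
river: ρ → (8,11,-8)
river: ρ → (-8,5,11)
ρ-cycle length = 6 (tail of 0 descent steps not counted)

6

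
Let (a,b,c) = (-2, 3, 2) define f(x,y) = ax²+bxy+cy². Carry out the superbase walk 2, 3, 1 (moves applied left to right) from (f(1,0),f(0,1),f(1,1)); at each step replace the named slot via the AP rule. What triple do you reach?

start (-2,2,3) = (f(1,0),f(0,1),f(1,1))
replace slot 2: 2·((-2)+3) − 2 = 0 → (-2,0,3)
replace slot 3: 2·((-2)+0) − 3 = -7 → (-2,0,-7)
replace slot 1: 2·(0+(-7)) − (-2) = -12 → (-12,0,-7)

-12,0,-7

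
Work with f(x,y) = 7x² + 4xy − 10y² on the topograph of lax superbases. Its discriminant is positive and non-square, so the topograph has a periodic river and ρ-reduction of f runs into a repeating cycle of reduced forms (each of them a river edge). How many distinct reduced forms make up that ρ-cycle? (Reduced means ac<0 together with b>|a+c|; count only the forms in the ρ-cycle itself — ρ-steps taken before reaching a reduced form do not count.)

D = 296, ⌊√D⌋ = 17
river: ρ → (-10,16,1)
river: ρ → (1,16,-10)
river: ρ → (-10,4,7)
river: ρ → (7,10,-7)
river: ρ → (-7,4,10)
river: ρ → (10,16,-1)
river: ρ → (-1,16,10)
river: ρ → (10,4,-7)
river: ρ → (-7,10,7)
river: ρ → (7,4,-10)
ρ-cycle length = 10 (tail of 0 descent steps not counted)

10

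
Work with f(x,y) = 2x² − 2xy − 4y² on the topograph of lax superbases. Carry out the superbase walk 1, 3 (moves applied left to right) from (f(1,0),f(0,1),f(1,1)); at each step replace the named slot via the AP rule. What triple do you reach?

start (2,-4,-4) = (f(1,0),f(0,1),f(1,1))
replace slot 1: 2·((-4)+(-4)) − 2 = -18 → (-18,-4,-4)
replace slot 3: 2·((-18)+(-4)) − (-4) = -40 → (-18,-4,-40)

-18,-4,-40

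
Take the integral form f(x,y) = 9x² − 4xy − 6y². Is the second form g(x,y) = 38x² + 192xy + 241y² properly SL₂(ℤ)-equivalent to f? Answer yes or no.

D₁ = 232, D₂ = 232
river cycle of f (length 14): (-6, 4, 9), (9, 14, -1), (-1, 14, 9), (9, 4, -6), (-6, 8, 7), (7, 6, -7), (-7, 8, 6), (6, 4, -9), (-9, 14, 1), (1, 14, -9), … (4 more)
river cycle of g (length 14): (7, 8, -6), (-6, 4, 9), (9, 14, -1), (-1, 14, 9), (9, 4, -6), (-6, 8, 7), (7, 6, -7), (-7, 8, 6), (6, 4, -9), (-9, 14, 1), … (4 more)
cycles coincide ⇒ equivalent

yes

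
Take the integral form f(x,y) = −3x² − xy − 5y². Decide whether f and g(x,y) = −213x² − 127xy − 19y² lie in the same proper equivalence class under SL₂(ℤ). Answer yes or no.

D₁ = -59, D₂ = -59
f is negative-definite; reduce −f:
−f: reduced (well bottom): (3,1,5) with a≤c, −a<b≤a
flip sign back: reduced form of f is (-3,-1,-5)
g is negative-definite; reduce −g:
−g: flip: (213,127,19)→(19,-127,213)
−g: translate: b→-13 (≡-127 mod 38), so (19,-127,213)→(19,-13,3)
−g: flip: (19,-13,3)→(3,13,19)
−g: translate: b→1 (≡13 mod 6), so (3,13,19)→(3,1,5)
−g: reduced (well bottom): (3,1,5) with a≤c, −a<b≤a
flip sign back: reduced form of g is (-3,-1,-5)
reduced forms (-3, -1, -5) vs (-3, -1, -5) ⇒ equivalent

yes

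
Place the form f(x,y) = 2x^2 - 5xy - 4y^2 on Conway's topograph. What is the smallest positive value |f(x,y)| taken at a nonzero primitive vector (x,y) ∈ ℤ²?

descent: ρ → (-4,5,2)  [lands on river]
river: ρ → (2,7,-1)
river: ρ → (-1,7,2)
river: ρ → (2,5,-4)
river: ρ → (-4,3,3)
river: ρ → (3,3,-4)
closes: descent 1, river 6
min |a| on river = 1

1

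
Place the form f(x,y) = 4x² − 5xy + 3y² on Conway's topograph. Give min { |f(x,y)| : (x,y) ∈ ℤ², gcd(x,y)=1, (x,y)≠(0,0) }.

translate: b→3 (≡-5 mod 8), so (4,-5,3)→(4,3,2)
flip: (4,3,2)→(2,-3,4)
translate: b→1 (≡-3 mod 4), so (2,-3,4)→(2,1,3)
reduced (well bottom): (2,1,3) with a≤c, −a<b≤a
well minimum = a = 2

2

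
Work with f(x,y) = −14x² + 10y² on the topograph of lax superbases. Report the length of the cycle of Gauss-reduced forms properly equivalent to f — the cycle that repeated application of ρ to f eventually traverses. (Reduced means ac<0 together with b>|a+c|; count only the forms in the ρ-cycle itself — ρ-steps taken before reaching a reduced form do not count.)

D = 560, ⌊√D⌋ = 23
descent: ρ → (10,20,-4)  [lands on river]
river: ρ → (-4,20,10)
ρ-cycle length = 2 (tail of 1 descent step not counted)

2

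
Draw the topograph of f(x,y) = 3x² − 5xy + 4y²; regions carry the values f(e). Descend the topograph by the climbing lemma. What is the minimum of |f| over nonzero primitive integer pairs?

translate: b→1 (≡-5 mod 6), so (3,-5,4)→(3,1,2)
flip: (3,1,2)→(2,-1,3)
reduced (well bottom): (2,-1,3) with a≤c, −a<b≤a
well minimum = a = 2

2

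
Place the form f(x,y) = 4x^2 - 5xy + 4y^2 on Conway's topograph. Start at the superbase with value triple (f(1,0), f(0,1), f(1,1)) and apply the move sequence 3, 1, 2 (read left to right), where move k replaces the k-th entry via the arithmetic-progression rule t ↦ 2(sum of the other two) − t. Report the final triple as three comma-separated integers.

start (4,4,3) = (f(1,0),f(0,1),f(1,1))
replace slot 3: 2·(4+4) − 3 = 13 → (4,4,13)
replace slot 1: 2·(4+13) − 4 = 30 → (30,4,13)
replace slot 2: 2·(30+13) − 4 = 82 → (30,82,13)

30,82,13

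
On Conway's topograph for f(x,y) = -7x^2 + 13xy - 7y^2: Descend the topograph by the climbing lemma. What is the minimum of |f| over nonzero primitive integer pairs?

translate: b→1 (≡-13 mod 14), so (7,-13,7)→(7,1,1)
flip: (7,1,1)→(1,-1,7)
translate: b→1 (≡-1 mod 2), so (1,-1,7)→(1,1,7)
reduced (well bottom): (1,1,7) with a≤c, −a<b≤a
well minimum |f| = |-1| = 1 (negative-definite)

1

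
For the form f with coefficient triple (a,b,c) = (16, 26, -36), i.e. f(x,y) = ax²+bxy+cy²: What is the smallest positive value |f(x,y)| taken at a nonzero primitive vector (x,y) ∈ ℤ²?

river: ρ → (-36,46,6)
river: ρ → (6,50,-20)
river: ρ → (-20,30,26)
river: ρ → (26,22,-24)
river: ρ → (-24,26,24)
river: ρ → (24,22,-26)
river: ρ → (-26,30,20)
river: ρ → (20,50,-6)
river: ρ → (-6,46,36)
river: ρ → (36,26,-16)
river: ρ → (-16,38,24)
river: ρ → (24,10,-30)
river: ρ → (-30,50,4)
river: ρ → (4,54,-4)
river: ρ → (-4,50,30)
river: ρ → (30,10,-24)
river: ρ → (-24,38,16)
river: ρ → (16,26,-36)
closes: descent 0, river 18
min |a| on river = 4

4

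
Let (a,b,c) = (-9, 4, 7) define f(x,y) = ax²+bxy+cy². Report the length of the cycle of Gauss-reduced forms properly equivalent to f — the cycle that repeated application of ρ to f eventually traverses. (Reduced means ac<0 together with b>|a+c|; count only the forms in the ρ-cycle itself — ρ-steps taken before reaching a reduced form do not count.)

D = 268, ⌊√D⌋ = 16
river: ρ → (7,10,-6)
river: ρ → (-6,14,3)
river: ρ → (3,16,-1)
river: ρ → (-1,16,3)
river: ρ → (3,14,-6)
river: ρ → (-6,10,7)
river: ρ → (7,4,-9)
river: ρ → (-9,14,2)
river: ρ → (2,14,-9)
river: ρ → (-9,4,7)
ρ-cycle length = 10 (tail of 0 descent steps not counted)

10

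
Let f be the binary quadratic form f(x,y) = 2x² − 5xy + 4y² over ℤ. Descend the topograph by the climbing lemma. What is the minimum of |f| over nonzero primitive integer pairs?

translate: b→-1 (≡-5 mod 4), so (2,-5,4)→(2,-1,1)
flip: (2,-1,1)→(1,1,2)
reduced (well bottom): (1,1,2) with a≤c, −a<b≤a
well minimum = a = 1

1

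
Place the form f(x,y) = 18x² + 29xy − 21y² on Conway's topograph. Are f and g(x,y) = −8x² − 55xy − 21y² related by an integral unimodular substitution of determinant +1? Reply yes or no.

D₁ = 2353, D₂ = 2353
river cycle of f (length 30): (-21, 13, 26), (26, 39, -8), (-8, 41, 21), (21, 43, -6), (-6, 41, 28), (28, 15, -19), (-19, 23, 24), (24, 25, -18), (-18, 47, 2), (2, 45, -41), … (20 more)
river cycle of g (length 30): (-21, 13, 26), (26, 39, -8), (-8, 41, 21), (21, 43, -6), (-6, 41, 28), (28, 15, -19), (-19, 23, 24), (24, 25, -18), (-18, 47, 2), (2, 45, -41), … (20 more)
cycles coincide ⇒ equivalent

yes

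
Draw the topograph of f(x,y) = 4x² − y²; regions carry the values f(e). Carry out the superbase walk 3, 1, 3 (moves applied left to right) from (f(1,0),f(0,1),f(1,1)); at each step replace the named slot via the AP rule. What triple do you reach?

start (4,-1,3) = (f(1,0),f(0,1),f(1,1))
replace slot 3: 2·(4+(-1)) − 3 = 3 → (4,-1,3)
replace slot 1: 2·((-1)+3) − 4 = 0 → (0,-1,3)
replace slot 3: 2·(0+(-1)) − 3 = -5 → (0,-1,-5)

0,-1,-5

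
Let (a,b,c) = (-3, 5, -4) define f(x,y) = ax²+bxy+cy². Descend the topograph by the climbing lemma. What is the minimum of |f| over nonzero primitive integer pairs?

translate: b→1 (≡-5 mod 6), so (3,-5,4)→(3,1,2)
flip: (3,1,2)→(2,-1,3)
reduced (well bottom): (2,-1,3) with a≤c, −a<b≤a
well minimum |f| = |-2| = 2 (negative-definite)

2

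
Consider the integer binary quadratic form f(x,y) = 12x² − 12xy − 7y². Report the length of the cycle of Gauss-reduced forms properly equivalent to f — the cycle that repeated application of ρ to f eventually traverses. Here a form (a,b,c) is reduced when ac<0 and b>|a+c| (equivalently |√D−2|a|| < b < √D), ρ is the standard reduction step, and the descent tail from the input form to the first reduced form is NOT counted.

D = 480, ⌊√D⌋ = 21
descent: ρ → (-7,12,12)  [lands on river]
river: ρ → (12,12,-7)
river: ρ → (-7,16,8)
river: ρ → (8,16,-7)
ρ-cycle length = 4 (tail of 1 descent step not counted)

4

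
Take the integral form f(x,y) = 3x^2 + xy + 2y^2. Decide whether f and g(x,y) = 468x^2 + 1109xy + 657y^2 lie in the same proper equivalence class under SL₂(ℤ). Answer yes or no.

D₁ = -23, D₂ = -23
f: flip: (3,1,2)→(2,-1,3)
f: reduced (well bottom): (2,-1,3) with a≤c, −a<b≤a
g: translate: b→173 (≡1109 mod 936), so (468,1109,657)→(468,173,16)
g: flip: (468,173,16)→(16,-173,468)
g: translate: b→-13 (≡-173 mod 32), so (16,-173,468)→(16,-13,3)
g: flip: (16,-13,3)→(3,13,16)
g: translate: b→1 (≡13 mod 6), so (3,13,16)→(3,1,2)
g: flip: (3,1,2)→(2,-1,3)
g: reduced (well bottom): (2,-1,3) with a≤c, −a<b≤a
reduced forms (2, -1, 3) vs (2, -1, 3) ⇒ equivalent

yes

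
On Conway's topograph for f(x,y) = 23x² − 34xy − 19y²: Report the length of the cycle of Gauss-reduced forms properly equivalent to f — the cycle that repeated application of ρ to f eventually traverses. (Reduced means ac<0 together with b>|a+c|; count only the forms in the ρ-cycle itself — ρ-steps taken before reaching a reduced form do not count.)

D = 2904, ⌊√D⌋ = 53
descent: ρ → (-19,34,23)  [lands on river]
river: ρ → (23,12,-30)
river: ρ → (-30,48,5)
river: ρ → (5,52,-10)
river: ρ → (-10,48,15)
river: ρ → (15,42,-19)
ρ-cycle length = 6 (tail of 1 descent step not counted)

6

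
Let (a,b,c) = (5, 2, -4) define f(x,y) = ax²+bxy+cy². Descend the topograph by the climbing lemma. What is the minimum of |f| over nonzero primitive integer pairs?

river: ρ → (-4,6,3)
river: ρ → (3,6,-4)
river: ρ → (-4,2,5)
river: ρ → (5,8,-1)
river: ρ → (-1,8,5)
river: ρ → (5,2,-4)
closes: descent 0, river 6
min |a| on river = 1

1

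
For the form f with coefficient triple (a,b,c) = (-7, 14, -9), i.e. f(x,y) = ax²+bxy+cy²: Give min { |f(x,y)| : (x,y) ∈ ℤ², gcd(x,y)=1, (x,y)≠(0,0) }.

translate: b→0 (≡-14 mod 14), so (7,-14,9)→(7,0,2)
flip: (7,0,2)→(2,0,7)
reduced (well bottom): (2,0,7) with a≤c, −a<b≤a
well minimum |f| = |-2| = 2 (negative-definite)

2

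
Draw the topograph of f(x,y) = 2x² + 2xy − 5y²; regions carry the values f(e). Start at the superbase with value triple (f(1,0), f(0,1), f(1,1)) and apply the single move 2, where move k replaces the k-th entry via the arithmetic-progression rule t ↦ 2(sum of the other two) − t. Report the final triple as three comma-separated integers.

start (2,-5,-1) = (f(1,0),f(0,1),f(1,1))
replace slot 2: 2·(2+(-1)) − (-5) = 7 → (2,7,-1)

2,7,-1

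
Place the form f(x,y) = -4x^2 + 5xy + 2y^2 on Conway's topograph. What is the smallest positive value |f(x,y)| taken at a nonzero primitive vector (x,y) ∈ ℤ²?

river: ρ → (2,7,-1)
river: ρ → (-1,7,2)
river: ρ → (2,5,-4)
river: ρ → (-4,3,3)
river: ρ → (3,3,-4)
river: ρ → (-4,5,2)
closes: descent 0, river 6
min |a| on river = 1

1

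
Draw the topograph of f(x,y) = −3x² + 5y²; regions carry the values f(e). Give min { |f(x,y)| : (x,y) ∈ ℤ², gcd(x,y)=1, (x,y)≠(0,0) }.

descent: ρ → (5,0,-3)
descent: ρ → (-3,6,2)  [lands on river]
river: ρ → (2,6,-3)
closes: descent 2, river 2
min |a| on river = 2

2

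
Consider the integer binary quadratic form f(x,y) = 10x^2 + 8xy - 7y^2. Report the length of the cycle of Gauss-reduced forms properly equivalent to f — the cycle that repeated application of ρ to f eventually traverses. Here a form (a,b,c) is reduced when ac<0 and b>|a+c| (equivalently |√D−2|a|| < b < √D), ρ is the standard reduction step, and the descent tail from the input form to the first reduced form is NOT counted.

D = 344, ⌊√D⌋ = 18
river: ρ → (-7,6,11)
river: ρ → (11,16,-2)
river: ρ → (-2,16,11)
river: ρ → (11,6,-7)
river: ρ → (-7,8,10)
river: ρ → (10,12,-5)
river: ρ → (-5,18,1)
river: ρ → (1,18,-5)
river: ρ → (-5,12,10)
river: ρ → (10,8,-7)
ρ-cycle length = 10 (tail of 0 descent steps not counted)

10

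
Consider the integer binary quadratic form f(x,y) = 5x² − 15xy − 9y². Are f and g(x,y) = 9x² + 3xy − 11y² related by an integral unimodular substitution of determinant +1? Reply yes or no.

D₁ = 405, D₂ = 405
river cycle of f (length 6): (-9, 15, 5), (5, 15, -9), (-9, 3, 11), (11, 19, -1), (-1, 19, 11), (11, 3, -9)
river cycle of g (length 6): (-11, 19, 1), (1, 19, -11), (-11, 3, 9), (9, 15, -5), (-5, 15, 9), (9, 3, -11)
cycles differ ⇒ inequivalent

no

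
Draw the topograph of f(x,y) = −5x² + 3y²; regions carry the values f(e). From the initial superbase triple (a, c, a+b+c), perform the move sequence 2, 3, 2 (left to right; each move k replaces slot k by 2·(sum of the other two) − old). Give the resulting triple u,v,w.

start (-5,3,-2) = (f(1,0),f(0,1),f(1,1))
replace slot 2: 2·((-5)+(-2)) − 3 = -17 → (-5,-17,-2)
replace slot 3: 2·((-5)+(-17)) − (-2) = -42 → (-5,-17,-42)
replace slot 2: 2·((-5)+(-42)) − (-17) = -77 → (-5,-77,-42)

-5,-77,-42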